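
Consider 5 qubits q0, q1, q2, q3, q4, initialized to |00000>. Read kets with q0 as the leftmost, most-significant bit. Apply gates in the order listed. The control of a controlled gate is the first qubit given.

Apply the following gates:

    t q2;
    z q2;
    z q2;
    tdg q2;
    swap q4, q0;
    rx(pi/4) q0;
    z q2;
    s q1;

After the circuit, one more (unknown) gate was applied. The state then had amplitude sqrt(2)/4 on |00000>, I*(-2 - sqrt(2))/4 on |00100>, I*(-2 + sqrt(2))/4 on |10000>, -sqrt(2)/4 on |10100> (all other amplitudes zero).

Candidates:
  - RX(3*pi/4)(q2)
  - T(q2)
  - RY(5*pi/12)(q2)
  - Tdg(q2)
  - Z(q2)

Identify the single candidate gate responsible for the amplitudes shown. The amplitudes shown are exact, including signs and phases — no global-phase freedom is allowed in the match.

The applied gate was RX(3*pi/4)(q2). Key observation: the block from step 1 through step 4 cancels to the identity and can be dropped.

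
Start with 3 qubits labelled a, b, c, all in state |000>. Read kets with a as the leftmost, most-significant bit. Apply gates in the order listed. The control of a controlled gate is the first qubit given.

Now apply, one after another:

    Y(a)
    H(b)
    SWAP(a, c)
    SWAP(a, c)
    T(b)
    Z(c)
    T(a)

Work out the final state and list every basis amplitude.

The final amplitudes are sqrt(2)*exp(3*I*pi/4)/2 on |100>, -sqrt(2)/2 on |110>, and 0 on every other basis state. Key observation: the block from step 3 through step 4 cancels to the identity and can be dropped.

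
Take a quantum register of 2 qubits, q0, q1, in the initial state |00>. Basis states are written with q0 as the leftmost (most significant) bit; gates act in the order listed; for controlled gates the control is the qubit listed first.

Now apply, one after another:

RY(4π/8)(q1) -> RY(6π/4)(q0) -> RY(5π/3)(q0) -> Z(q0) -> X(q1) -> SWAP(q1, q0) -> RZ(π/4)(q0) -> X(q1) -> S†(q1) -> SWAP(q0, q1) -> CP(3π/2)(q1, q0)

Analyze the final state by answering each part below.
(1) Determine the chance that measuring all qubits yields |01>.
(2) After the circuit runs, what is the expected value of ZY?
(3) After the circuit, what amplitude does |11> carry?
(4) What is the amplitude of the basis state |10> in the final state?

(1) The probability of measuring |01> is sqrt(3)/8 + 1/4.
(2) The expectation value of ZY is sqrt(2)/2.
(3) |11> carries amplitude -sqrt(3)*exp(I*pi/8)/4 + exp(I*pi/8)/4 in the final state.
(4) |10> carries amplitude (1 - sqrt(3))*exp(3*I*pi/8)/4 in the final state.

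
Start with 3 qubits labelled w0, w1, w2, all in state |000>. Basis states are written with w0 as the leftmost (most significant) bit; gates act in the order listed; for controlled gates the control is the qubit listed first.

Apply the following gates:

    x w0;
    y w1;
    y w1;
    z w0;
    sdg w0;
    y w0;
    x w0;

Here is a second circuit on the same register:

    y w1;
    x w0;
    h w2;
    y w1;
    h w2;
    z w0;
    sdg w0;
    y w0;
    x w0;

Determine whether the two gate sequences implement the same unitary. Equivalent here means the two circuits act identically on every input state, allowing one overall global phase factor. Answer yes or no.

Yes — the two circuits implement the same unitary up to a global phase.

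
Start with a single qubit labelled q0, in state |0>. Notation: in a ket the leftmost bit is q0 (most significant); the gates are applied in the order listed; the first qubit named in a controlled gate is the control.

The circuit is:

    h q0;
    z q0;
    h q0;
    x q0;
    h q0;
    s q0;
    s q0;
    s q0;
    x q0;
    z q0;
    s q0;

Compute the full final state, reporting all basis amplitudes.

The resulting statevector has amplitude -sqrt(2)*I/2 on |0>, -sqrt(2)*I/2 on |1>.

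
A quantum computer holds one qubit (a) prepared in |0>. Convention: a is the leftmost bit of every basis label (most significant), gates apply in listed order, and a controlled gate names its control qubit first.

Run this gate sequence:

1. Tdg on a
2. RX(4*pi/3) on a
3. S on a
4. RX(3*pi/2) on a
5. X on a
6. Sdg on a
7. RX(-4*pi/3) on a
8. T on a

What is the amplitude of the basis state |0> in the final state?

|0> carries amplitude sqrt(6)/4 - sqrt(2)*I/2 in the final state.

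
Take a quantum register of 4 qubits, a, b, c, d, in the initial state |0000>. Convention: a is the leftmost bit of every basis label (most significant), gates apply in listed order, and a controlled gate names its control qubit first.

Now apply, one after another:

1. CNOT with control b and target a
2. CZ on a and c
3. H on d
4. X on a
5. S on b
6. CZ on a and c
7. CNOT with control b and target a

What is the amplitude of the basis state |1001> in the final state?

The amplitude on |1001> is sqrt(2)/2.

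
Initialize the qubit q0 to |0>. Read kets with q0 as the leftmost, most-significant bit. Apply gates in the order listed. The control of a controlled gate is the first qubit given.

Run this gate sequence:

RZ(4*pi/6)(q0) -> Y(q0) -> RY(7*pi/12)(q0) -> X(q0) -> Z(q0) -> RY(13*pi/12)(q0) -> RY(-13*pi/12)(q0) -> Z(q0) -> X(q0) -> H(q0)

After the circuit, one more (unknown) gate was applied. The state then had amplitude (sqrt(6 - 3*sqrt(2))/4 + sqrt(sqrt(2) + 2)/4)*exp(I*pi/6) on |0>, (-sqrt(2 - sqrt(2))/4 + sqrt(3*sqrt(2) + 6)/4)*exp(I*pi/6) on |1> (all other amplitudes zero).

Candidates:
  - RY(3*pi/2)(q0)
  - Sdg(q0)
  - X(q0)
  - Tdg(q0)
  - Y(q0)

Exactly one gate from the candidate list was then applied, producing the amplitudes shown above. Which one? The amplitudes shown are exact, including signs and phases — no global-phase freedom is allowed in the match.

The applied gate was RY(3*pi/2)(q0).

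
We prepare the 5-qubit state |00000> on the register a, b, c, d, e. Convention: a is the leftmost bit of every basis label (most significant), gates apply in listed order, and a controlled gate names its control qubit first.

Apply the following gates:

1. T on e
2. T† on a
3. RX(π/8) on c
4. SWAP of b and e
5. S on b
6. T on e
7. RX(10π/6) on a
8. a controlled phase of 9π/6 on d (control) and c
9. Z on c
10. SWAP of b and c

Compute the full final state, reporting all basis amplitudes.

The resulting statevector has amplitude -sqrt(3)*cos(pi/16)/2 on |00000>, -sqrt(3)*I*sin(pi/16)/2 on |01000>, -I*cos(pi/16)/2 on |10000>, sin(pi/16)/2 on |11000>, and 0 on every other basis state.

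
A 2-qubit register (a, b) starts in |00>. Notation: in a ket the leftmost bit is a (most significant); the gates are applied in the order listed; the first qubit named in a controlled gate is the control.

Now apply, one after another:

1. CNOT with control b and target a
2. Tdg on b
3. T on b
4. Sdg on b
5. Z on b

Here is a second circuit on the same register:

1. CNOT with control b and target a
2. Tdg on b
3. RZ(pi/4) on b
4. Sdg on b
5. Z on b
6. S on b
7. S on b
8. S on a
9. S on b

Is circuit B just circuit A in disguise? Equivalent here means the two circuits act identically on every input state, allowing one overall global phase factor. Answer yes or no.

No: there is an input state on which the two circuits produce genuinely different outputs (not merely differing by a phase).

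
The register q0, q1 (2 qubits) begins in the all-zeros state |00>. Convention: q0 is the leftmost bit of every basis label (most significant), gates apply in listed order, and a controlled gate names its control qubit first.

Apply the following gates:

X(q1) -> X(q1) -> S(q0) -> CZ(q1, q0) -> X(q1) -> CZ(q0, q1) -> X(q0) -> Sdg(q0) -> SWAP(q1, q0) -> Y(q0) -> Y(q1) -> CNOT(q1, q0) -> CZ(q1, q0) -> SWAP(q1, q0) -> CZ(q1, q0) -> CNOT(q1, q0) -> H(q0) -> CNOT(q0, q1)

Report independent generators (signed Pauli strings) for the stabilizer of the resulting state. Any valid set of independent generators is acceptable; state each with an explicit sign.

One valid set of independent stabilizer generators is +XX, +ZZ (any independent generating set of the same group is equally correct).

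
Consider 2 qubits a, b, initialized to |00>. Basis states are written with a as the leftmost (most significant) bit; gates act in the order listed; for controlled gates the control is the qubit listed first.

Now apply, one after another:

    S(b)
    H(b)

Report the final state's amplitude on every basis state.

After the circuit, the state carries amplitude sqrt(2)/2 on |00>, sqrt(2)/2 on |01>, 0 on |10>, 0 on |11>.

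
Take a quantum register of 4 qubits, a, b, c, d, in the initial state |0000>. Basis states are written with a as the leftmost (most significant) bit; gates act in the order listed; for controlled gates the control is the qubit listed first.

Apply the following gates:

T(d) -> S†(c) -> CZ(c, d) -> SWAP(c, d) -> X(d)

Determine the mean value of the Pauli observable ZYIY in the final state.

In the final state, ZYIY has expectation 0.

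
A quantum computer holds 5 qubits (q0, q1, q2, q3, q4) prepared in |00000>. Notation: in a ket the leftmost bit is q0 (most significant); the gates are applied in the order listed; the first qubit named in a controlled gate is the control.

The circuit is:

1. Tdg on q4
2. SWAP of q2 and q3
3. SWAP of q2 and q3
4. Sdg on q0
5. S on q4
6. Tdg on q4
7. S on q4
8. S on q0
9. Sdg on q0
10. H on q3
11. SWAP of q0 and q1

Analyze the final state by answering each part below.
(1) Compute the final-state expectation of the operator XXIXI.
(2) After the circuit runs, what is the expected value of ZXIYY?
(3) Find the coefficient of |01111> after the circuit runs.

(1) The expectation value of XXIXI is 0. Key observation: steps 2-3 multiply out to the identity, so the circuit reduces to the remaining gates.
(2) The expectation value of ZXIYY is 0.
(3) The final state's coefficient on |01111> equals 0.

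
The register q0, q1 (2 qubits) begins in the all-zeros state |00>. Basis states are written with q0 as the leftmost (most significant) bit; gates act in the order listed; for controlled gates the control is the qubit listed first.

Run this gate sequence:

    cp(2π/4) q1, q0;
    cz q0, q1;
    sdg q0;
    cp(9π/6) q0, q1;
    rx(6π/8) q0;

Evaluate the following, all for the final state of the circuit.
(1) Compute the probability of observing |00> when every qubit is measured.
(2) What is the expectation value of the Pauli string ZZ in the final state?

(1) Outcome |00> occurs with probability 1/2 - sqrt(2)/4.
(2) The expectation value of ZZ is -sqrt(2)/2.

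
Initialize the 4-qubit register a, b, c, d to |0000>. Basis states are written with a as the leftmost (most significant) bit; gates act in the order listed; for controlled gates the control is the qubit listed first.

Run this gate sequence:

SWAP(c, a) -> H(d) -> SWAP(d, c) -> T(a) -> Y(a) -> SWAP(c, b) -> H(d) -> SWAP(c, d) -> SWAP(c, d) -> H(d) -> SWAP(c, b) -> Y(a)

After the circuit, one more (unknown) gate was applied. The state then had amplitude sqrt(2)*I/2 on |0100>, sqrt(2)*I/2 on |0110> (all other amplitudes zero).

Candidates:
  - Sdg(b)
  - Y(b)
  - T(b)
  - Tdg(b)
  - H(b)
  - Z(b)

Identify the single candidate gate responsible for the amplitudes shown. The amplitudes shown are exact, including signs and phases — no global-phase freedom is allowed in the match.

It was Y(b) that produced the state shown. Key observation: steps 5-12 multiply out to the identity, so the circuit reduces to the remaining gates.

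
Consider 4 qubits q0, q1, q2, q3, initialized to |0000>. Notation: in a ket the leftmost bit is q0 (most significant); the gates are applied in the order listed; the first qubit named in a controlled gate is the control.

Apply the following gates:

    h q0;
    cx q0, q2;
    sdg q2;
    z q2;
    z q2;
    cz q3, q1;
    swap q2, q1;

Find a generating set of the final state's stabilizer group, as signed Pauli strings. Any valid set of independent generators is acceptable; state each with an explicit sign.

The final state is stabilized by the group generated by -XYII, +ZZII, +IIZI, +IIIZ; other independent generating sets are equally valid.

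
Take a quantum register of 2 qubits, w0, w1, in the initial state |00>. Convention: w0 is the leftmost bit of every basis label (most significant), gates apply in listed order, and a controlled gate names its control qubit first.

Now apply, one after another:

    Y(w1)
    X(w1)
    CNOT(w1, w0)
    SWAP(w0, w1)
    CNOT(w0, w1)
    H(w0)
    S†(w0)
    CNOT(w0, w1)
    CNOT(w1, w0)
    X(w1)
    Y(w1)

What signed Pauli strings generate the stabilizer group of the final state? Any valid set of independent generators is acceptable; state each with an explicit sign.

One valid set of independent stabilizer generators is +IY, +ZI (any independent generating set of the same group is equally correct).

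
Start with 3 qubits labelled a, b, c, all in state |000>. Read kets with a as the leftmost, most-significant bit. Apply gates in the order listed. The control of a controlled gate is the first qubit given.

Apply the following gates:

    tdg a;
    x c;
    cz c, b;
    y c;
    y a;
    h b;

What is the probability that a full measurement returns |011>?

A full measurement returns |011> with probability 0.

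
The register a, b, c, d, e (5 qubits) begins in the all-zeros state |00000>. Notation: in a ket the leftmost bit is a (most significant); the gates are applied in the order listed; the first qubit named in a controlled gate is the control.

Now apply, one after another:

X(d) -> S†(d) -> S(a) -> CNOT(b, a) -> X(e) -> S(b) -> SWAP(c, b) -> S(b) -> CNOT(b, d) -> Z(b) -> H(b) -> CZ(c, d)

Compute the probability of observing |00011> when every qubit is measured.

Outcome |00011> occurs with probability 1/2.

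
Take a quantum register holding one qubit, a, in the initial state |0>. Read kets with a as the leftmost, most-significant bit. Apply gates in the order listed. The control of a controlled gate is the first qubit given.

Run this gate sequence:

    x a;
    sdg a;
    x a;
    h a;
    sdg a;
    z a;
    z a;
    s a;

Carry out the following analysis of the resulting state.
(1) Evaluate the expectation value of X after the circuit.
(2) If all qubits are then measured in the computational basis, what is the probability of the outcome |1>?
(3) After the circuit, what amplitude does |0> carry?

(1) The expectation value of X is 1.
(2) A full measurement returns |1> with probability 1/2.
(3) The final state's coefficient on |0> equals -sqrt(2)*I/2.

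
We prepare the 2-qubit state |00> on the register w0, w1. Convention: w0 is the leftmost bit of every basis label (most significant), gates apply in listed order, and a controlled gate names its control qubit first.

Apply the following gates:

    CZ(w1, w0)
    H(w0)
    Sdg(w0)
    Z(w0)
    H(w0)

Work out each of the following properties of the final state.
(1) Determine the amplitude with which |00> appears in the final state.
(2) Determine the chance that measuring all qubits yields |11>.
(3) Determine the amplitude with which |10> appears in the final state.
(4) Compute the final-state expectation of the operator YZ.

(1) The amplitude on |00> is 1/2 + I/2.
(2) The probability of measuring |11> is 0.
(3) |10> carries amplitude 1/2 - I/2 in the final state.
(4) In the final state, YZ has expectation -1.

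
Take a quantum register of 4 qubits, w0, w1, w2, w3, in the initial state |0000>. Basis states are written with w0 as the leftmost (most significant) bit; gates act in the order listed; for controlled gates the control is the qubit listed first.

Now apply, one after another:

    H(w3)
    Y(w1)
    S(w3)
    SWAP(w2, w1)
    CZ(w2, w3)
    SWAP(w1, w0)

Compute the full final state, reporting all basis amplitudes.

The resulting statevector has amplitude sqrt(2)*I/2 on |0010>, sqrt(2)/2 on |0011>, and 0 on every other basis state.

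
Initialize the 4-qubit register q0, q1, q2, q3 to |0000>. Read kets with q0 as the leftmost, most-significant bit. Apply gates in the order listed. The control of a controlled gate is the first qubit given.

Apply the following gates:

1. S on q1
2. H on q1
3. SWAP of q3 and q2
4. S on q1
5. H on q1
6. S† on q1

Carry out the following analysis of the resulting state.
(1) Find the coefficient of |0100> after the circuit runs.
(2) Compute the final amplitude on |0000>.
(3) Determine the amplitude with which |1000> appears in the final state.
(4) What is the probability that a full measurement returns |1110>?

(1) The final state's coefficient on |0100> equals -1/2 - I/2.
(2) The final state's coefficient on |0000> equals 1/2 + I/2.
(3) The amplitude on |1000> is 0.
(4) A full measurement returns |1110> with probability 0.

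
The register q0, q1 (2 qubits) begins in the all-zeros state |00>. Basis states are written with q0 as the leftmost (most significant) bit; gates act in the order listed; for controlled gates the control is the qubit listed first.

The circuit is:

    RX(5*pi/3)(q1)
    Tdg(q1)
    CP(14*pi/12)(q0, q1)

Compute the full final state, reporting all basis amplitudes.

After the circuit, the state carries amplitude -sqrt(3)/2 on |00>, -exp(I*pi/4)/2 on |01>, 0 on |10>, 0 on |11>.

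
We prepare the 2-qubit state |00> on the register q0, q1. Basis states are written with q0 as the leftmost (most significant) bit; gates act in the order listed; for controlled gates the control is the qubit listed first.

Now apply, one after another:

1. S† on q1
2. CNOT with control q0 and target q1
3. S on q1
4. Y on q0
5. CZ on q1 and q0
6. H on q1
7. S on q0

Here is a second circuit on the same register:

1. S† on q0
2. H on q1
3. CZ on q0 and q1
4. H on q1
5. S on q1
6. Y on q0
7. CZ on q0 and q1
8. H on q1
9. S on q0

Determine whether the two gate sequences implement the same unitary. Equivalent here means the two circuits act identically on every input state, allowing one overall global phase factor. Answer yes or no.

No: there is an input state on which the two circuits produce genuinely different outputs (not merely differing by a phase).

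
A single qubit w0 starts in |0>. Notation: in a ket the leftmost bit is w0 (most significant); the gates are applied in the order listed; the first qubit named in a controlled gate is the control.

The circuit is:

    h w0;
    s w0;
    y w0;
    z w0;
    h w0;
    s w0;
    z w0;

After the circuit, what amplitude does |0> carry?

|0> carries amplitude 1/2 - I/2 in the final state.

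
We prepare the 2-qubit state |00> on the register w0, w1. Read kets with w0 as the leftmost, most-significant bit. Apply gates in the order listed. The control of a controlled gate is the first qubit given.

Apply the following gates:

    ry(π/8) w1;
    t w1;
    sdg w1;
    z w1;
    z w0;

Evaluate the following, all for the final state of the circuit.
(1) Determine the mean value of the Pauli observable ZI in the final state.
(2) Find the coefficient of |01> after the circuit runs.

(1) The expectation value of ZI is 1.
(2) The amplitude on |01> is exp(3*I*pi/4)*sin(pi/16).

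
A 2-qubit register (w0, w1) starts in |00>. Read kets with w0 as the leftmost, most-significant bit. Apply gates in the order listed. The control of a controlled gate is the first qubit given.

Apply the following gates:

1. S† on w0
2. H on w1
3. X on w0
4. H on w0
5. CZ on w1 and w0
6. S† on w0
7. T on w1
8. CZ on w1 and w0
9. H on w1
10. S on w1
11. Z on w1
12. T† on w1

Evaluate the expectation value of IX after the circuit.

The expectation value of IX is -1/2.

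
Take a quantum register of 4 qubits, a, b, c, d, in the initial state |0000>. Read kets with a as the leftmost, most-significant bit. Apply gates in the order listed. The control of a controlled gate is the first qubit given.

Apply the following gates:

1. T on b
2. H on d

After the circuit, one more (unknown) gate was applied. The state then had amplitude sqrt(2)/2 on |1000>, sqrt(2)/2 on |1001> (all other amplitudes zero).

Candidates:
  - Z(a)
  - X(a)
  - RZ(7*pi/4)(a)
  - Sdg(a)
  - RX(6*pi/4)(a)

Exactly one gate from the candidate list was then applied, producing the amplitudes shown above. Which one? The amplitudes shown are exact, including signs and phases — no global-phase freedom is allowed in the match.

It was X(a) that produced the state shown.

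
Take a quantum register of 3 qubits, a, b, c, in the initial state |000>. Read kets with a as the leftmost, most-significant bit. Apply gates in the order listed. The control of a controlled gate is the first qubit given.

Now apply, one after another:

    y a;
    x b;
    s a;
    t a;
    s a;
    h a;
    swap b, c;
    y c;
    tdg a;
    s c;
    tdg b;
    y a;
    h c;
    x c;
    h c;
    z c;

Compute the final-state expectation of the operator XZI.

The expectation value of XZI is sqrt(2)/2. Key observation: the block from step 13 through step 16 cancels to the identity and can be dropped.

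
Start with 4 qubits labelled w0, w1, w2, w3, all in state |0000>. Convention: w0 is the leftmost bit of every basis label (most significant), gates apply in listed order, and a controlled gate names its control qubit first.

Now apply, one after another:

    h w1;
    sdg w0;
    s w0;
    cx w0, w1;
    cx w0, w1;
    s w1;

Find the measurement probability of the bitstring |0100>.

The probability of measuring |0100> is 1/2. Key observation: gates 4-5 undo each other exactly, leaving only the rest of the circuit to track.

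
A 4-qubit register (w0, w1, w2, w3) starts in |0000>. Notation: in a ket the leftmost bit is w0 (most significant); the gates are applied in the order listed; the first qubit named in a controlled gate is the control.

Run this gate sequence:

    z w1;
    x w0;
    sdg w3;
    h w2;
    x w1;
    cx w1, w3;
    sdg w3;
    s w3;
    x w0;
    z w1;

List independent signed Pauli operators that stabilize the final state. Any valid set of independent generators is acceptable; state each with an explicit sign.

One valid set of independent stabilizer generators is +IIXI, +ZIII, -IZII, -IIIZ (any independent generating set of the same group is equally correct).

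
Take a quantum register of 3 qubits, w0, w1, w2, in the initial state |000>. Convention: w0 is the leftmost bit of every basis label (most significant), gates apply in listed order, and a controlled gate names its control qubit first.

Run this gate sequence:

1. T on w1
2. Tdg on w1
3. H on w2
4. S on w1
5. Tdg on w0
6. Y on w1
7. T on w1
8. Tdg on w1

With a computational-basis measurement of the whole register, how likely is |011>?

A full measurement returns |011> with probability 1/2.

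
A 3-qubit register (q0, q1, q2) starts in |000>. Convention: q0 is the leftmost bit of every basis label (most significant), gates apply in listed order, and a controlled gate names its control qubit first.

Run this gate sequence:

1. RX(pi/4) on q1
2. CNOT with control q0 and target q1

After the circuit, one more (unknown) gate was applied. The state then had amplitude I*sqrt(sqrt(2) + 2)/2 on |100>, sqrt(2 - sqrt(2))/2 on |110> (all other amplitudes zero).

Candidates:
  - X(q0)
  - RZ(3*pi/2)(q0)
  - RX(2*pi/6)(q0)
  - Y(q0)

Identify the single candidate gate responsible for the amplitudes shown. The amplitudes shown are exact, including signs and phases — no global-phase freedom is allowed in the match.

It was Y(q0) that produced the state shown.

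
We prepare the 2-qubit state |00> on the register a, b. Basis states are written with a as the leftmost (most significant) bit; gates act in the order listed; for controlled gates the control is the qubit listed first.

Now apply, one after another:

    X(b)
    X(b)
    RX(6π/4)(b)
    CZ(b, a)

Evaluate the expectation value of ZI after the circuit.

In the final state, ZI has expectation 1.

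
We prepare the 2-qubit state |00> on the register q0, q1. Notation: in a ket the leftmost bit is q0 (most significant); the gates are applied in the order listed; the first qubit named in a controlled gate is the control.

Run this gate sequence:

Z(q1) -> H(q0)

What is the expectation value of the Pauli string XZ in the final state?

In the final state, XZ has expectation 1.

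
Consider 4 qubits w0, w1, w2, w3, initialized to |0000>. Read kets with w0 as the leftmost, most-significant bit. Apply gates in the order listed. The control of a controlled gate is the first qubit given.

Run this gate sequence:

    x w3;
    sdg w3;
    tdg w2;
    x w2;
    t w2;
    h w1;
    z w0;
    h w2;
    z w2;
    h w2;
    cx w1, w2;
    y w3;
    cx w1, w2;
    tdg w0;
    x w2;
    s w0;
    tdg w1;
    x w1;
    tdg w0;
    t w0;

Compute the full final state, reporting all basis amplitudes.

After the circuit, the state carries amplitude -sqrt(2)/2 on |0010>, -sqrt(2)*exp(I*pi/4)/2 on |0110>, and 0 on every other basis state.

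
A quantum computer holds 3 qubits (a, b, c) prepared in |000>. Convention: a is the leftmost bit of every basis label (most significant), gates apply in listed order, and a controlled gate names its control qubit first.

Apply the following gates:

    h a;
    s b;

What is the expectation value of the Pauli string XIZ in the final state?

In the final state, XIZ has expectation 1.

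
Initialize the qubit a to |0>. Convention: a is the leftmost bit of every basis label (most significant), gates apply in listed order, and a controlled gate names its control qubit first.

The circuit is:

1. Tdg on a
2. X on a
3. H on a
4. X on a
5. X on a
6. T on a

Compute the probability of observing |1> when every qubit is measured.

Outcome |1> occurs with probability 1/2.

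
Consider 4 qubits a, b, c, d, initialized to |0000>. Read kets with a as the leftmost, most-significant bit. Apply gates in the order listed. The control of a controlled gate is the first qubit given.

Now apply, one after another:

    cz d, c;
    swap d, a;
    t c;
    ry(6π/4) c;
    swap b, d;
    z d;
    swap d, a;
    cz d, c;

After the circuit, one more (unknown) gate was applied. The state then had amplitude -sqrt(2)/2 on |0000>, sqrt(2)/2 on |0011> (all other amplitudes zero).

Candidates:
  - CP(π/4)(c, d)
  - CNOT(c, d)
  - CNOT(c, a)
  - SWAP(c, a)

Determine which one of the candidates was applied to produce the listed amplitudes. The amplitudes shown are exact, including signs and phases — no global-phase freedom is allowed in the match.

The unique candidate consistent with the amplitudes is CNOT(c, d).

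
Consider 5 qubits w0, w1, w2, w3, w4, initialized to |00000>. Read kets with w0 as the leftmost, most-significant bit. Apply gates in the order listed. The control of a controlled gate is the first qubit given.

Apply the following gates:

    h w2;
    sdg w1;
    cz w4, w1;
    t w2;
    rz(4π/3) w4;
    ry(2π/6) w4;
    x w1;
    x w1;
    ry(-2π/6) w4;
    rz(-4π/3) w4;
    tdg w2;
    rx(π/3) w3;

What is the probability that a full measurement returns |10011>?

Outcome |10011> occurs with probability 0. Key observation: the block from step 4 through step 11 cancels to the identity and can be dropped.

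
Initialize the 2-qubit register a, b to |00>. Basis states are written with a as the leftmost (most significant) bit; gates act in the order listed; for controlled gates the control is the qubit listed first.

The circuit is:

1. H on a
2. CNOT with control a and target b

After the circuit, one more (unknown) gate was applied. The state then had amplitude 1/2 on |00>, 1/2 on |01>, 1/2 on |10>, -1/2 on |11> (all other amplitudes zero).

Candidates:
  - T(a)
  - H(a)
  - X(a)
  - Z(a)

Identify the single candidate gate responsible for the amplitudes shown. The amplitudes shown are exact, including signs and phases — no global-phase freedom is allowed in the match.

The applied gate was H(a).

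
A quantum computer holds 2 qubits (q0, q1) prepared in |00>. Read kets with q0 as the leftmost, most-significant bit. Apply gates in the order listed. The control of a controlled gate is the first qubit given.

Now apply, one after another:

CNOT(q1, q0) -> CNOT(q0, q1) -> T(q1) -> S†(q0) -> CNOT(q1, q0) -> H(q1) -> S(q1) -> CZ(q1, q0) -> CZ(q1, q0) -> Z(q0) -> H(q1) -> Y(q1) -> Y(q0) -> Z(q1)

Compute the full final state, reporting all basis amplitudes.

After the circuit, the state carries amplitude 0 on |00>, 0 on |01>, 1/2 - I/2 on |10>, 1/2 + I/2 on |11>.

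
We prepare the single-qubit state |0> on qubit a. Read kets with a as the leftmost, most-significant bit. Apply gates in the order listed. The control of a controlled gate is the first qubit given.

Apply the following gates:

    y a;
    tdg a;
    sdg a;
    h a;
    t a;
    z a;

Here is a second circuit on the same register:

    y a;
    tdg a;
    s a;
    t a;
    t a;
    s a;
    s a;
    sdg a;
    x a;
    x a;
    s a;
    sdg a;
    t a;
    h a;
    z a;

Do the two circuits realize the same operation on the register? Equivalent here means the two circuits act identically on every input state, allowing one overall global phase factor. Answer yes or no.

No, they are not equivalent — no single phase factor reconciles the two unitaries.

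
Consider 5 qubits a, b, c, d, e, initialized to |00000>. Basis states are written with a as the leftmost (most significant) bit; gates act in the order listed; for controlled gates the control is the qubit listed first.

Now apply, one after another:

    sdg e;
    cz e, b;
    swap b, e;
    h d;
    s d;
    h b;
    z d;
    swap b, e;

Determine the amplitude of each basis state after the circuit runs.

The final amplitudes are 1/2 on |00000>, 1/2 on |00001>, -I/2 on |00010>, -I/2 on |00011>, and 0 on every other basis state.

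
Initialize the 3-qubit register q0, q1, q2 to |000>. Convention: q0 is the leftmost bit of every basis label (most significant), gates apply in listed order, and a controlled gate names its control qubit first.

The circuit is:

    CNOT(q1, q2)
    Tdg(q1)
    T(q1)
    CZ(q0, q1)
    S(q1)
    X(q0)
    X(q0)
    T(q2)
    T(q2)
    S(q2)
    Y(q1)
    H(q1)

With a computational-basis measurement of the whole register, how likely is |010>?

Outcome |010> occurs with probability 1/2.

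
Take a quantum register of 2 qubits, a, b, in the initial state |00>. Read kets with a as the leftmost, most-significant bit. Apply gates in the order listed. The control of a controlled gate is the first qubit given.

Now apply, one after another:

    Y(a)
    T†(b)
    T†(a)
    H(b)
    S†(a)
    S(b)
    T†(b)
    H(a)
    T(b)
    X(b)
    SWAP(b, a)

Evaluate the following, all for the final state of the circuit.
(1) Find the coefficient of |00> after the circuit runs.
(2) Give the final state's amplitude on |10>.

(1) |00> carries amplitude exp(I*pi/4)/2 in the final state.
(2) |10> carries amplitude -exp(3*I*pi/4)/2 in the final state.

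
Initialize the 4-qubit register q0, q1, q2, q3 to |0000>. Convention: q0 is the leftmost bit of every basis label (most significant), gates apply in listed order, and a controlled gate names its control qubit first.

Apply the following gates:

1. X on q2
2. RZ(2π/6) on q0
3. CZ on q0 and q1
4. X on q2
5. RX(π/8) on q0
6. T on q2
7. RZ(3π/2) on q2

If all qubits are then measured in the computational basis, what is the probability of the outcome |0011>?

The probability of measuring |0011> is 0.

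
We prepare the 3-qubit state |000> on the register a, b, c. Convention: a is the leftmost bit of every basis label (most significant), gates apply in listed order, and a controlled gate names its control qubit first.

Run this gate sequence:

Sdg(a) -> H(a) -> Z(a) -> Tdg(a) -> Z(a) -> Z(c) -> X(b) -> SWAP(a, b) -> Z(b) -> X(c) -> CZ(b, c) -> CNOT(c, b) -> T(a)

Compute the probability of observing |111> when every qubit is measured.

The probability of measuring |111> is 1/2.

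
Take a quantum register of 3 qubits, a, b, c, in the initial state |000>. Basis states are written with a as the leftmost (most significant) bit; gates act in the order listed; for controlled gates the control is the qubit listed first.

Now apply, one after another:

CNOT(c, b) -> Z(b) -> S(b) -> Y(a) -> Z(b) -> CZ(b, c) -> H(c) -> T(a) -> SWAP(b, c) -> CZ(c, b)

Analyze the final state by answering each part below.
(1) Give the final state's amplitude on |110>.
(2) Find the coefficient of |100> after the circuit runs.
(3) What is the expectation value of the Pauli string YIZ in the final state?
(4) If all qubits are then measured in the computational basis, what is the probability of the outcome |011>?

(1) The amplitude on |110> is sqrt(2)*exp(3*I*pi/4)/2.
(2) |100> carries amplitude sqrt(2)*exp(3*I*pi/4)/2 in the final state.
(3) The expectation value of YIZ is 0.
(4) The probability of measuring |011> is 0.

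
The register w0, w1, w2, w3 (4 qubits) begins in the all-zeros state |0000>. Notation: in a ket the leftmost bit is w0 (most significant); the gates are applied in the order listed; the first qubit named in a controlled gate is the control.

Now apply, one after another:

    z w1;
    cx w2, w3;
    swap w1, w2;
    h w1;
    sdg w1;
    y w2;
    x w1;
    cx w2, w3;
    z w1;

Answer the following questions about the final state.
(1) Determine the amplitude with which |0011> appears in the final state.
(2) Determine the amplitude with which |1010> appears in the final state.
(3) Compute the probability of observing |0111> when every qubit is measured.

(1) |0011> carries amplitude sqrt(2)/2 in the final state.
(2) |1010> carries amplitude 0 in the final state.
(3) The probability of measuring |0111> is 1/2.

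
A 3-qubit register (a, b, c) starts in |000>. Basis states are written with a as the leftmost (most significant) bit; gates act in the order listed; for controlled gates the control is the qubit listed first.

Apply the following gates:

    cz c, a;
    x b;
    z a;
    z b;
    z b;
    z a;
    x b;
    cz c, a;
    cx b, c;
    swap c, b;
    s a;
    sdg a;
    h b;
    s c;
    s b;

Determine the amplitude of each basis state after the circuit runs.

After the circuit, the state carries amplitude sqrt(2)/2 on |000>, sqrt(2)*I/2 on |010>, and 0 on every other basis state. Key observation: gates 1-8 undo each other exactly, leaving only the rest of the circuit to track.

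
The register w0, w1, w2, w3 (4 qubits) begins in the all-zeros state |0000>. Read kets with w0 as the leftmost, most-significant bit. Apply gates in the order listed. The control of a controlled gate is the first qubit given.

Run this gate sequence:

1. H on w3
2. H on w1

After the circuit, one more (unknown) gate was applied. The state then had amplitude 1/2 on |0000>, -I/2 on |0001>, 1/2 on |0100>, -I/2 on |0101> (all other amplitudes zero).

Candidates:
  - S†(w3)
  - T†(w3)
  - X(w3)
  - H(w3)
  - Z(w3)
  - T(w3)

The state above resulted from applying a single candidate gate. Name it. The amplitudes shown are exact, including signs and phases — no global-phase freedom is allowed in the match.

The unique candidate consistent with the amplitudes is S†(w3).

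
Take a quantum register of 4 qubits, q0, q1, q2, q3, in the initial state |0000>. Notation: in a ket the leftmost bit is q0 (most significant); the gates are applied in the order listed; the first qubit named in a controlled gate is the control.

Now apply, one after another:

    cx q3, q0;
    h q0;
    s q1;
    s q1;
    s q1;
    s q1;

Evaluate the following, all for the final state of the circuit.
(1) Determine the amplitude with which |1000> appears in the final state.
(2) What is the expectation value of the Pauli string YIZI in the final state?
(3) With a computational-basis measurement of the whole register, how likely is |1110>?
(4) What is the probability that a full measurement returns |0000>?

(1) |1000> carries amplitude sqrt(2)/2 in the final state. Key observation: steps 3-6 multiply out to the identity, so the circuit reduces to the remaining gates.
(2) The observable YIZI averages to 0.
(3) Outcome |1110> occurs with probability 0.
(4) Outcome |0000> occurs with probability 1/2.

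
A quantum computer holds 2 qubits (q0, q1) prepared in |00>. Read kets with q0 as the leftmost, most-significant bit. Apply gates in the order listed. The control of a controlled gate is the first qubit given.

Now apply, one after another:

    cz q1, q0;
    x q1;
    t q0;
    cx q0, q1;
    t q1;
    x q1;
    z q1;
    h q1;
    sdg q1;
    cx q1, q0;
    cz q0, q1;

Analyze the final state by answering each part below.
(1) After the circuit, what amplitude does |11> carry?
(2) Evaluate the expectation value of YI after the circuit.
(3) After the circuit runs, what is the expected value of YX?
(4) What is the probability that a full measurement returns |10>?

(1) |11> carries amplitude sqrt(2)*exp(3*I*pi/4)/2 in the final state.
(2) In the final state, YI has expectation 0.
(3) In the final state, YX has expectation 1.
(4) The probability of measuring |10> is 0.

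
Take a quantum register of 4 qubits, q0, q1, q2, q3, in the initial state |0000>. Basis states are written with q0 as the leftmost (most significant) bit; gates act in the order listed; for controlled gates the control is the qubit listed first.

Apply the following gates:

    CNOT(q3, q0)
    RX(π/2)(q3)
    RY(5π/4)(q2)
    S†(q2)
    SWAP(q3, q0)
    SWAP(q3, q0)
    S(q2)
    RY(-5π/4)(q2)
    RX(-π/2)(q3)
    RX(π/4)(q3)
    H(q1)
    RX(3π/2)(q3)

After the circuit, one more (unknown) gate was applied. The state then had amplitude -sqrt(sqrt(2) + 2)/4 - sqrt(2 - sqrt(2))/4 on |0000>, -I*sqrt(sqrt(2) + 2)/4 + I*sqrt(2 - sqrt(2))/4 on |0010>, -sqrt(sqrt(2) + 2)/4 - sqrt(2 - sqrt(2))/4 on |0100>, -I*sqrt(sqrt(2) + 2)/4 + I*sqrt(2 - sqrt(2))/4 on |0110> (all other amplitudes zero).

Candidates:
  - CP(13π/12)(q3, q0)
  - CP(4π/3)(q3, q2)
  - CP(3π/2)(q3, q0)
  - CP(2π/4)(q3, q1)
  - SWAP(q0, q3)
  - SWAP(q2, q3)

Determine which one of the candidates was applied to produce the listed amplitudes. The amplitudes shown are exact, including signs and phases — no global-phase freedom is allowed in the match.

The applied gate was SWAP(q2, q3). Key observation: the block from step 2 through step 9 cancels to the identity and can be dropped.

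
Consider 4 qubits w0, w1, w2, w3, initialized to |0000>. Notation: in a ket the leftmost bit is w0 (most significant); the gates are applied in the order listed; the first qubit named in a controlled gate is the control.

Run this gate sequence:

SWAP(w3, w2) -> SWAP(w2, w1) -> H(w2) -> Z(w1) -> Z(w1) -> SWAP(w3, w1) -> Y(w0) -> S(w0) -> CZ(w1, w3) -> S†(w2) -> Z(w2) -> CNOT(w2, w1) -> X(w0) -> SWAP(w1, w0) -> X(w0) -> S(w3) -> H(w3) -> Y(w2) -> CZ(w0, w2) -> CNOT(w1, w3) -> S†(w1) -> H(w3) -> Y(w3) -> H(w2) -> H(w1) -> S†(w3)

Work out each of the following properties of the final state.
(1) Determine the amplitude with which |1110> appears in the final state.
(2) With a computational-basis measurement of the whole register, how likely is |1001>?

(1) The final state's coefficient on |1110> equals 0.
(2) The probability of measuring |1001> is 1/8.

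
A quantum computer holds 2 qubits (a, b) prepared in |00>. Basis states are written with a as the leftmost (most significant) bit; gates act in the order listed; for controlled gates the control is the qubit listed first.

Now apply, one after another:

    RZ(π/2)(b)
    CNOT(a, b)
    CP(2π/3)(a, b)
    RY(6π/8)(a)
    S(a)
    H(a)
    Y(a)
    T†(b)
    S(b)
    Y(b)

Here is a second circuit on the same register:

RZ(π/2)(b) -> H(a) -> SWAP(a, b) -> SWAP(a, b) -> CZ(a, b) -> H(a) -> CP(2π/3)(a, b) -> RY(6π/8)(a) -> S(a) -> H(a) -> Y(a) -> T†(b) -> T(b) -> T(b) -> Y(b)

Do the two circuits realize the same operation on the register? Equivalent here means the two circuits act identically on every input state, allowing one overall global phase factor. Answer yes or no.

No, they are not equivalent — no single phase factor reconciles the two unitaries.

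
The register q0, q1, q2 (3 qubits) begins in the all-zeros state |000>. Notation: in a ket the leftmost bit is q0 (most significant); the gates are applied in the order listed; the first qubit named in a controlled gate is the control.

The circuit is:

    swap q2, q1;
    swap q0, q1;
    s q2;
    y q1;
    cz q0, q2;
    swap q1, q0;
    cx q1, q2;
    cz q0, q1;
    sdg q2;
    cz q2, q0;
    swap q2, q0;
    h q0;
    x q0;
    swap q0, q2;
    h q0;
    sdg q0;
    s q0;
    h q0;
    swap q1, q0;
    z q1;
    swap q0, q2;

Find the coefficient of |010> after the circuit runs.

The amplitude on |010> is -sqrt(2)*I/2.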